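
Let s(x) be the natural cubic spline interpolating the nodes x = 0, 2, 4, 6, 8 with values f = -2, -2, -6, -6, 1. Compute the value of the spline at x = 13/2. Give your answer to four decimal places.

-4.7480

Write M_i for s''(x_i). With h_i = 2, 2, 2, 2 and divided differences Δ_i = 0, -2, 0, 7/2, the continuity of s' gives the tridiagonal system
  2·M_0 + 8·M_1 + 2·M_2 = 6(Δ_1 - Δ_0) = -12
  2·M_1 + 8·M_2 + 2·M_3 = 6(Δ_2 - Δ_1) = 12
  2·M_2 + 8·M_3 + 2·M_4 = 6(Δ_3 - Δ_2) = 21
Natural end conditions: M_0 = M_4 = 0.
Forward elimination and back-substitution give M_0 = 0, M_1 = -207/112, M_2 = 39/28, M_3 = 255/112, M_4 = 0.
On [6, 8], s(x) = -6 + 111/56·(x - 6) + 255/224·(x - 6)² - 85/448·(x - 6)³.
With (x - 6) = 1/2: s(13/2) = -2431/512.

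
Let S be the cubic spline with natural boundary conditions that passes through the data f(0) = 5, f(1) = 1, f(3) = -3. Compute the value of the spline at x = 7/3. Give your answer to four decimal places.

-2.0617

Let σ_i = S''(x_i). Step sizes h_i = 1, 2; slopes of the chords Δ_i = (y_(i+1) - y_i)/h_i = -4, -2.
  1·σ_0 + 6·σ_1 + 2·σ_2 = 6(Δ_1 - Δ_0) = 12
Natural end conditions: σ_0 = σ_2 = 0.
Hence σ_0 = 0, σ_1 = 2, σ_2 = 0.
On [1, 3], S(x) = 1 - 10/3·(x - 1) + 1·(x - 1)² - 1/6·(x - 1)³.
With (x - 1) = 4/3: S(7/3) = -167/81.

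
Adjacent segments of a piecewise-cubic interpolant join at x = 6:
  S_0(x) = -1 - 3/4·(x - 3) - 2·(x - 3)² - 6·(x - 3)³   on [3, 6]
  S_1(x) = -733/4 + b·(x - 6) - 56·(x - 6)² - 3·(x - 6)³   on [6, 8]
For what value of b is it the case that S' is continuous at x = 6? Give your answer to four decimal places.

-174.7500

S_0'(x) = -3/4 - 4·(x - 3) - 18·(x - 3)², so S_0'(6) = -699/4. On the right, S_1'(6) = b, so b = -699/4.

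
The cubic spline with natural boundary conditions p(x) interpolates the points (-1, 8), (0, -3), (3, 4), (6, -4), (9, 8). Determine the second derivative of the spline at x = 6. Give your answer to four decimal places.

Write m_i for p''(x_i). With h_i = 1, 3, 3, 3 and divided differences Δ_i = -11, 7/3, -8/3, 4, the continuity of p' gives the tridiagonal system
  1·m_0 + 8·m_1 + 3·m_2 = 6(Δ_1 - Δ_0) = 80
  3·m_1 + 12·m_2 + 3·m_3 = 6(Δ_2 - Δ_1) = -30
  3·m_2 + 12·m_3 + 3·m_4 = 6(Δ_3 - Δ_2) = 40
Natural end conditions: m_0 = m_4 = 0.
Forward elimination and back-substitution give m_0 = 0, m_1 = 340/27, m_2 = -560/81, m_3 = 410/81, m_4 = 0.

5.0617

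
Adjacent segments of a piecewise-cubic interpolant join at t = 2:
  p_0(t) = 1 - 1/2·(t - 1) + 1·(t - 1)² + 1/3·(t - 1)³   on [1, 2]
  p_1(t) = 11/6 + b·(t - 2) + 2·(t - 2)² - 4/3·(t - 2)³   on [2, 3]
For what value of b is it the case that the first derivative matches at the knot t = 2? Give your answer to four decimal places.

2.5000

p_0'(t) = -1/2 + 2·(t - 1) + 1·(t - 1)², so p_0'(2) = 5/2. On the right, p_1'(2) = b, so b = 5/2.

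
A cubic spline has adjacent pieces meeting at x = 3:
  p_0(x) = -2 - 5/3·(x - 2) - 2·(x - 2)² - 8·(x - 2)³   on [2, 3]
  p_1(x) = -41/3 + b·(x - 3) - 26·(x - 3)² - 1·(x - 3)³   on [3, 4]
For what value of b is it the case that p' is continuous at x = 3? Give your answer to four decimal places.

p_0'(x) = -5/3 - 4·(x - 2) - 24·(x - 2)², so p_0'(3) = -89/3. On the right, p_1'(3) = b, so b = -89/3.

-29.6667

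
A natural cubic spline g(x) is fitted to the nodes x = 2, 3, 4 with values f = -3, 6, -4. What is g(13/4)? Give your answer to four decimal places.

5.0586

Write M_i for g''(x_i). With h_i = 1, 1 and divided differences Δ_i = 9, -10, the continuity of g' gives the tridiagonal system
  1·M_0 + 4·M_1 + 1·M_2 = 6(Δ_1 - Δ_0) = -114
Natural end conditions: M_0 = M_2 = 0.
Hence M_0 = 0, M_1 = -57/2, M_2 = 0.
On [3, 4], g(x) = 6 - 1/2·(x - 3) - 57/4·(x - 3)² + 19/4·(x - 3)³.
With (x - 3) = 1/4: g(13/4) = 1295/256.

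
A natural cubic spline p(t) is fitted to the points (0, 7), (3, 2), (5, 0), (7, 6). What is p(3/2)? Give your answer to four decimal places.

4.6184

With σ_i denoting the second derivative at x_i, h_i = 3, 2, 2, and Δ_i = (y_(i+1) − y_i)/h_i = -5/3, -1, 3:
  3·σ_0 + 10·σ_1 + 2·σ_2 = 6(Δ_1 - Δ_0) = 4
  2·σ_1 + 8·σ_2 + 2·σ_3 = 6(Δ_2 - Δ_1) = 24
Natural end conditions: σ_0 = σ_3 = 0.
Forward elimination and back-substitution give σ_0 = 0, σ_1 = -4/19, σ_2 = 58/19, σ_3 = 0.
On [0, 3], p(t) = 7 - 89/57·t + 0·t² - 2/171·t³.
With t = 3/2: p(3/2) = 351/76.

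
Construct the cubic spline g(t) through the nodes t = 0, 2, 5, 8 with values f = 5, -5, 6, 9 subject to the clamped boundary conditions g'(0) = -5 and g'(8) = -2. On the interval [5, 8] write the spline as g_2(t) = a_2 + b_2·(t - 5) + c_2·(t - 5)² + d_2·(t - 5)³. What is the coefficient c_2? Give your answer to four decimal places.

-1.2807

Put m_i = g'' at the i-th knot. Here h = (2, 3, 3) and Δ = (-5, 11/3, 1), so the interior equations h_(i-1)·m_(i-1) + 2(h_(i-1)+h_i)·m_i + h_i·m_(i+1) = 6(Δ_i − Δ_(i-1)) read
  2·m_0 + 10·m_1 + 3·m_2 = 6(Δ_1 - Δ_0) = 52
  3·m_1 + 12·m_2 + 3·m_3 = 6(Δ_2 - Δ_1) = -16
Clamped end conditions give two more equations: 2h_0·m_0 + h_0·m_1 = 6(Δ_0 - g'(0)) = 0 and h_2·m_2 + 2h_2·m_3 = 6(g'(8) - Δ_2) = -18.
Hence m_0 = -63/19, m_1 = 126/19, m_2 = -146/57, m_3 = -98/57.
On [5, 8], with g_2(t) = a_2 + b_2·(t - 5) + c_2·(t - 5)² + d_2·(t - 5)³: c_2 = m_2/2 = -73/57, d_2 = (m_3 - m_2)/(6h_2) = 8/171, b_2 = Δ_2 - h_2(2m_2 + m_3)/6 = 84/19.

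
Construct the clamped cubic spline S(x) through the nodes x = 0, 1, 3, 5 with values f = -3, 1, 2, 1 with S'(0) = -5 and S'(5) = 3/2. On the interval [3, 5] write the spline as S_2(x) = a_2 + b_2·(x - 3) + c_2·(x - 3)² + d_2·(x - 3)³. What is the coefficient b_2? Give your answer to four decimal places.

With M_i denoting the second derivative at x_i, h_i = 1, 2, 2, and Δ_i = (y_(i+1) − y_i)/h_i = 4, 1/2, -1/2:
  1·M_0 + 6·M_1 + 2·M_2 = 6(Δ_1 - Δ_0) = -21
  2·M_1 + 8·M_2 + 2·M_3 = 6(Δ_2 - Δ_1) = -6
Clamped end conditions give two more equations: 2h_0·M_0 + h_0·M_1 = 6(Δ_0 - S'(0)) = 54 and h_2·M_2 + 2h_2·M_3 = 6(S'(5) - Δ_2) = 12.
Hence M_0 = 725/23, M_1 = -208/23, M_2 = 20/23, M_3 = 59/23.
On [3, 5], with S_2(x) = a_2 + b_2·(x - 3) + c_2·(x - 3)² + d_2·(x - 3)³: c_2 = M_2/2 = 10/23, d_2 = (M_3 - M_2)/(6h_2) = 13/92, b_2 = Δ_2 - h_2(2M_2 + M_3)/6 = -89/46.

-1.9348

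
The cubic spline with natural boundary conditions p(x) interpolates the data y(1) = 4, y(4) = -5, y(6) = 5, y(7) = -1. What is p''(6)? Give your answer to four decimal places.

Put σ_i = p'' at the i-th knot. Here h = (3, 2, 1) and Δ = (-3, 5, -6), so the interior equations h_(i-1)·σ_(i-1) + 2(h_(i-1)+h_i)·σ_i + h_i·σ_(i+1) = 6(Δ_i − Δ_(i-1)) read
  3·σ_0 + 10·σ_1 + 2·σ_2 = 6(Δ_1 - Δ_0) = 48
  2·σ_1 + 6·σ_2 + 1·σ_3 = 6(Δ_2 - Δ_1) = -66
Natural end conditions: σ_0 = σ_3 = 0.
Forward elimination and back-substitution give σ_0 = 0, σ_1 = 15/2, σ_2 = -27/2, σ_3 = 0.

-13.5000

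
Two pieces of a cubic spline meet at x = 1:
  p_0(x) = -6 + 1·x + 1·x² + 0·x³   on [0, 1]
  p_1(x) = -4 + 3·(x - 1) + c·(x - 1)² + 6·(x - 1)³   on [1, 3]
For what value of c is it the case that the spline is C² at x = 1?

1

p_0''(x) = 2 + 0·x, so p_0''(1) = 2. On the right, p_1''(1) = 2c, so c = 1.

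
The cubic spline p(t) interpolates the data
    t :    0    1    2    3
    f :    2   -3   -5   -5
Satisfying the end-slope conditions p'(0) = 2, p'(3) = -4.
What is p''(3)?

-14

Put σ_i = p'' at the i-th knot. Here h = (1, 1, 1) and Δ = (-5, -2, 0), so the interior equations h_(i-1)·σ_(i-1) + 2(h_(i-1)+h_i)·σ_i + h_i·σ_(i+1) = 6(Δ_i − Δ_(i-1)) read
  1·σ_0 + 4·σ_1 + 1·σ_2 = 6(Δ_1 - Δ_0) = 18
  1·σ_1 + 4·σ_2 + 1·σ_3 = 6(Δ_2 - Δ_1) = 12
Clamped end conditions give two more equations: 2h_0·σ_0 + h_0·σ_1 = 6(Δ_0 - p'(0)) = -42 and h_2·σ_2 + 2h_2·σ_3 = 6(p'(3) - Δ_2) = -24.
Solving: σ_0 = -26, σ_1 = 10, σ_2 = 4, σ_3 = -14.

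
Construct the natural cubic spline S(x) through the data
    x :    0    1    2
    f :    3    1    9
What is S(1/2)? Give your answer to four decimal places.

1.0625

Write M_i for S''(x_i). With h_i = 1, 1 and divided differences Δ_i = -2, 8, the continuity of S' gives the tridiagonal system
  1·M_0 + 4·M_1 + 1·M_2 = 6(Δ_1 - Δ_0) = 60
Natural end conditions: M_0 = M_2 = 0.
Solving: M_0 = 0, M_1 = 15, M_2 = 0.
On [0, 1], S(x) = 3 - 9/2·x + 0·x² + 5/2·x³.
With x = 1/2: S(1/2) = 17/16.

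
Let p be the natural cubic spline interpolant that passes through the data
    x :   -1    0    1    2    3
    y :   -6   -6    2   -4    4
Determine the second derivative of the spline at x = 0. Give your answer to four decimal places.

Write m_i for p''(x_i). With h_i = 1, 1, 1, 1 and divided differences Δ_i = 0, 8, -6, 8, the continuity of p' gives the tridiagonal system
  1·m_0 + 4·m_1 + 1·m_2 = 6(Δ_1 - Δ_0) = 48
  1·m_1 + 4·m_2 + 1·m_3 = 6(Δ_2 - Δ_1) = -84
  1·m_2 + 4·m_3 + 1·m_4 = 6(Δ_3 - Δ_2) = 84
Natural end conditions: m_0 = m_4 = 0.
Forward elimination and back-substitution give m_0 = 0, m_1 = 285/14, m_2 = -234/7, m_3 = 411/14, m_4 = 0.

20.3571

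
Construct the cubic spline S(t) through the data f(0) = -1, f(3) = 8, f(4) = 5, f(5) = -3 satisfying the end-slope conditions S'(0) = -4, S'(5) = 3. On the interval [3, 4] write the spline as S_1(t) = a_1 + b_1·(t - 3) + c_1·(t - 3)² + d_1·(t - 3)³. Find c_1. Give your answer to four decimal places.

-3.1379

With σ_i denoting the second derivative at x_i, h_i = 3, 1, 1, and Δ_i = (y_(i+1) − y_i)/h_i = 3, -3, -8:
  3·σ_0 + 8·σ_1 + 1·σ_2 = 6(Δ_1 - Δ_0) = -36
  1·σ_1 + 4·σ_2 + 1·σ_3 = 6(Δ_2 - Δ_1) = -30
Clamped end conditions give two more equations: 2h_0·σ_0 + h_0·σ_1 = 6(Δ_0 - S'(0)) = 42 and h_2·σ_2 + 2h_2·σ_3 = 6(S'(5) - Δ_2) = 66.
Hence σ_0 = 294/29, σ_1 = -182/29, σ_2 = -470/29, σ_3 = 1192/29.
On [3, 4], with S_1(t) = a_1 + b_1·(t - 3) + c_1·(t - 3)² + d_1·(t - 3)³: c_1 = σ_1/2 = -91/29, d_1 = (σ_2 - σ_1)/(6h_1) = -48/29, b_1 = Δ_1 - h_1(2σ_1 + σ_2)/6 = 52/29.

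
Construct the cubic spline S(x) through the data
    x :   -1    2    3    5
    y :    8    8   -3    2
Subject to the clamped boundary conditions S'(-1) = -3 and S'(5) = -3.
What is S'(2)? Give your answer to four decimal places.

Put M_i = S'' at the i-th knot. Here h = (3, 1, 2) and Δ = (0, -11, 5/2), so the interior equations h_(i-1)·M_(i-1) + 2(h_(i-1)+h_i)·M_i + h_i·M_(i+1) = 6(Δ_i − Δ_(i-1)) read
  3·M_0 + 8·M_1 + 1·M_2 = 6(Δ_1 - Δ_0) = -66
  1·M_1 + 6·M_2 + 2·M_3 = 6(Δ_2 - Δ_1) = 81
Clamped end conditions give two more equations: 2h_0·M_0 + h_0·M_1 = 6(Δ_0 - S'(-1)) = 18 and h_2·M_2 + 2h_2·M_3 = 6(S'(5) - Δ_2) = -33.
Hence M_0 = 21/2, M_1 = -15, M_2 = 45/2, M_3 = -39/2.
On [2, 3], S'(x) = b_1 + 2c_1·(x - 2) + 3d_1·(x - 2)² with b_1 = Δ_1 - h_1(2M_1 + M_2)/6 = -39/4, c_1 = M_1/2 = -15/2, d_1 = (M_2 - M_1)/(6h_1) = 25/4. So S'(2) = -39/4.

-9.7500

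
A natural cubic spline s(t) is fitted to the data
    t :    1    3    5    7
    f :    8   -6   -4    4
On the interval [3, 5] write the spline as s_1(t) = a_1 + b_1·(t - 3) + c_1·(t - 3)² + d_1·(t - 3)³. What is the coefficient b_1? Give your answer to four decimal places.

-3.1333

With M_i denoting the second derivative at x_i, h_i = 2, 2, 2, and Δ_i = (y_(i+1) − y_i)/h_i = -7, 1, 4:
  2·M_0 + 8·M_1 + 2·M_2 = 6(Δ_1 - Δ_0) = 48
  2·M_1 + 8·M_2 + 2·M_3 = 6(Δ_2 - Δ_1) = 18
Natural end conditions: M_0 = M_3 = 0.
Forward elimination and back-substitution give M_0 = 0, M_1 = 29/5, M_2 = 4/5, M_3 = 0.
On [3, 5], with s_1(t) = a_1 + b_1·(t - 3) + c_1·(t - 3)² + d_1·(t - 3)³: c_1 = M_1/2 = 29/10, d_1 = (M_2 - M_1)/(6h_1) = -5/12, b_1 = Δ_1 - h_1(2M_1 + M_2)/6 = -47/15.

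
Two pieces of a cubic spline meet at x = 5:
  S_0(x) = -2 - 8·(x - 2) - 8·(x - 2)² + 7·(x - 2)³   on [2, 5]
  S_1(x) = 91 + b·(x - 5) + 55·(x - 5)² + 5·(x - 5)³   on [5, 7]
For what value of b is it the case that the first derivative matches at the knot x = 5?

S_0'(x) = -8 - 16·(x - 2) + 21·(x - 2)², so S_0'(5) = 133. On the right, S_1'(5) = b, so b = 133.

133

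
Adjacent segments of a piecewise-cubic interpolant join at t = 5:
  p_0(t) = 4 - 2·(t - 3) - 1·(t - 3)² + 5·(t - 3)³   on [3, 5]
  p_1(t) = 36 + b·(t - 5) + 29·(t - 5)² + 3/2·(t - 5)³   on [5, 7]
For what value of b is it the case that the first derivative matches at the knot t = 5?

54

p_0'(t) = -2 - 2·(t - 3) + 15·(t - 3)², so p_0'(5) = 54. On the right, p_1'(5) = b, so b = 54.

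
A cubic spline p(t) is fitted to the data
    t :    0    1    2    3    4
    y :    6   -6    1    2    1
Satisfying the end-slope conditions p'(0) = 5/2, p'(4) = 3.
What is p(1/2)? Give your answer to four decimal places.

1.1194

Let M_i = p''(x_i). Step sizes h_i = 1, 1, 1, 1; slopes of the chords Δ_i = (y_(i+1) - y_i)/h_i = -12, 7, 1, -1.
  1·M_0 + 4·M_1 + 1·M_2 = 6(Δ_1 - Δ_0) = 114
  1·M_1 + 4·M_2 + 1·M_3 = 6(Δ_2 - Δ_1) = -36
  1·M_2 + 4·M_3 + 1·M_4 = 6(Δ_3 - Δ_2) = -12
Clamped end conditions give two more equations: 2h_0·M_0 + h_0·M_1 = 6(Δ_0 - p'(0)) = -87 and h_3·M_3 + 2h_3·M_4 = 6(p'(4) - Δ_3) = 24.
Solving: M_0 = -3869/56, M_1 = 1433/28, M_2 = -173/8, M_3 = -19/28, M_4 = 691/56.
On [0, 1], p(t) = 6 + 5/2·t - 3869/112·t² + 2245/112·t³.
With t = 1/2: p(1/2) = 1003/896.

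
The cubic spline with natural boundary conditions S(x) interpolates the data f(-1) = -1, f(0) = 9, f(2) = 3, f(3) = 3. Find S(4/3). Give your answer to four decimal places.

6.0741

With m_i denoting the second derivative at x_i, h_i = 1, 2, 1, and Δ_i = (y_(i+1) − y_i)/h_i = 10, -3, 0:
  1·m_0 + 6·m_1 + 2·m_2 = 6(Δ_1 - Δ_0) = -78
  2·m_1 + 6·m_2 + 1·m_3 = 6(Δ_2 - Δ_1) = 18
Natural end conditions: m_0 = m_3 = 0.
Solving: m_0 = 0, m_1 = -63/4, m_2 = 33/4, m_3 = 0.
On [0, 2], S(x) = 9 + 19/4·x - 63/8·x² + 2·x³.
With x = 4/3: S(4/3) = 164/27.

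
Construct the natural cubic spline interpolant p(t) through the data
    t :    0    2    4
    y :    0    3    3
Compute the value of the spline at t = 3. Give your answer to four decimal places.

Let M_i = p''(x_i). Step sizes h_i = 2, 2; slopes of the chords Δ_i = (y_(i+1) - y_i)/h_i = 3/2, 0.
  2·M_0 + 8·M_1 + 2·M_2 = 6(Δ_1 - Δ_0) = -9
Natural end conditions: M_0 = M_2 = 0.
Solving the tridiagonal system: M_0 = 0, M_1 = -9/8, M_2 = 0.
On [2, 4], p(t) = 3 + 3/4·(t - 2) - 9/16·(t - 2)² + 3/32·(t - 2)³.
With (t - 2) = 1: p(3) = 105/32.

3.2813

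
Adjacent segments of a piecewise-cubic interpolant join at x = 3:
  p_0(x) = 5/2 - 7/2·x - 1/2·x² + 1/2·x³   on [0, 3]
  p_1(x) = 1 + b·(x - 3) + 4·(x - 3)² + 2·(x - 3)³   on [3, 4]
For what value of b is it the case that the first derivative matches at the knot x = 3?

7

p_0'(x) = -7/2 - 1·x + 3/2·x², so p_0'(3) = 7. On the right, p_1'(3) = b, so b = 7.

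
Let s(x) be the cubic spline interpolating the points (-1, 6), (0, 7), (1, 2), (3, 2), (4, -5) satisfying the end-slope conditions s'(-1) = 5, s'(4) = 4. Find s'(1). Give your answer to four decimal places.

Let M_i = s''(x_i). Step sizes h_i = 1, 1, 2, 1; slopes of the chords Δ_i = (y_(i+1) - y_i)/h_i = 1, -5, 0, -7.
  1·M_0 + 4·M_1 + 1·M_2 = 6(Δ_1 - Δ_0) = -36
  1·M_1 + 6·M_2 + 2·M_3 = 6(Δ_2 - Δ_1) = 30
  2·M_2 + 6·M_3 + 1·M_4 = 6(Δ_3 - Δ_2) = -42
Clamped end conditions give two more equations: 2h_0·M_0 + h_0·M_1 = 6(Δ_0 - s'(-1)) = -24 and h_3·M_3 + 2h_3·M_4 = 6(s'(4) - Δ_3) = 66.
Solving the tridiagonal system: M_0 = -431/64, M_1 = -337/32, M_2 = 823/64, M_3 = -293/16, M_4 = 1349/32.
On [1, 3], s'(x) = b_2 + 2c_2·(x - 1) + 3d_2·(x - 1)² with b_2 = Δ_2 - h_2(2M_2 + M_3)/6 = -79/32, c_2 = M_2/2 = 823/128, d_2 = (M_3 - M_2)/(6h_2) = -665/256. So s'(1) = -79/32.

-2.4688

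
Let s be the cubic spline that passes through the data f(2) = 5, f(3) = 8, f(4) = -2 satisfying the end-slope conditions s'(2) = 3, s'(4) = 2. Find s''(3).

-38

Write M_i for s''(x_i). With h_i = 1, 1 and divided differences Δ_i = 3, -10, the continuity of s' gives the tridiagonal system
  1·M_0 + 4·M_1 + 1·M_2 = 6(Δ_1 - Δ_0) = -78
Clamped end conditions give two more equations: 2h_0·M_0 + h_0·M_1 = 6(Δ_0 - s'(2)) = 0 and h_1·M_1 + 2h_1·M_2 = 6(s'(4) - Δ_1) = 72.
Hence M_0 = 19, M_1 = -38, M_2 = 55.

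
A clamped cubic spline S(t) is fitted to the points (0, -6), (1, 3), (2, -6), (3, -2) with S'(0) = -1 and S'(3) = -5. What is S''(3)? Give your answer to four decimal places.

Let m_i = S''(x_i). Step sizes h_i = 1, 1, 1; slopes of the chords Δ_i = (y_(i+1) - y_i)/h_i = 9, -9, 4.
  1·m_0 + 4·m_1 + 1·m_2 = 6(Δ_1 - Δ_0) = -108
  1·m_1 + 4·m_2 + 1·m_3 = 6(Δ_2 - Δ_1) = 78
Clamped end conditions give two more equations: 2h_0·m_0 + h_0·m_1 = 6(Δ_0 - S'(0)) = 60 and h_2·m_2 + 2h_2·m_3 = 6(S'(3) - Δ_2) = -54.
Solving the tridiagonal system: m_0 = 842/15, m_1 = -784/15, m_2 = 674/15, m_3 = -742/15.

-49.4667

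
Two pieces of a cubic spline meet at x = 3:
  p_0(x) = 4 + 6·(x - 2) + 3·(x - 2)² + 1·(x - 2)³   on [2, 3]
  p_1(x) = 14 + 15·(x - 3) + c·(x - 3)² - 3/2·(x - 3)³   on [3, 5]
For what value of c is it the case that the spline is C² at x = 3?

6

p_0''(x) = 6 + 6·(x - 2), so p_0''(3) = 12. On the right, p_1''(3) = 2c, so c = 6.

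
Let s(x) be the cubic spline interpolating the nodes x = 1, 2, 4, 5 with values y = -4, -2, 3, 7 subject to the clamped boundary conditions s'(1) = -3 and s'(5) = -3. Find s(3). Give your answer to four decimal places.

Let σ_i = s''(x_i). Step sizes h_i = 1, 2, 1; slopes of the chords Δ_i = (y_(i+1) - y_i)/h_i = 2, 5/2, 4.
  1·σ_0 + 6·σ_1 + 2·σ_2 = 6(Δ_1 - Δ_0) = 3
  2·σ_1 + 6·σ_2 + 1·σ_3 = 6(Δ_2 - Δ_1) = 9
Clamped end conditions give two more equations: 2h_0·σ_0 + h_0·σ_1 = 6(Δ_0 - s'(1)) = 30 and h_2·σ_2 + 2h_2·σ_3 = 6(s'(5) - Δ_2) = -42.
Solving the tridiagonal system: σ_0 = 87/5, σ_1 = -24/5, σ_2 = 36/5, σ_3 = -123/5.
On [2, 4], s(x) = -2 + 33/10·(x - 2) - 12/5·(x - 2)² + 1·(x - 2)³.
With (x - 2) = 1: s(3) = -1/10.

-0.1000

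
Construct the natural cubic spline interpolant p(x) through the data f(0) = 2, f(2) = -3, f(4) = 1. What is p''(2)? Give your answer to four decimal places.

3.3750

Write m_i for p''(x_i). With h_i = 2, 2 and divided differences Δ_i = -5/2, 2, the continuity of p' gives the tridiagonal system
  2·m_0 + 8·m_1 + 2·m_2 = 6(Δ_1 - Δ_0) = 27
Natural end conditions: m_0 = m_2 = 0.
Hence m_0 = 0, m_1 = 27/8, m_2 = 0.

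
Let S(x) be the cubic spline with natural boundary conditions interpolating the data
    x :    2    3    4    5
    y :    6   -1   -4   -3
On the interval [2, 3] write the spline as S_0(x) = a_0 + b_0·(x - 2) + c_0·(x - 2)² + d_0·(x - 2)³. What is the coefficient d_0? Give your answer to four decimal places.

0.8000

With M_i denoting the second derivative at x_i, h_i = 1, 1, 1, and Δ_i = (y_(i+1) − y_i)/h_i = -7, -3, 1:
  1·M_0 + 4·M_1 + 1·M_2 = 6(Δ_1 - Δ_0) = 24
  1·M_1 + 4·M_2 + 1·M_3 = 6(Δ_2 - Δ_1) = 24
Natural end conditions: M_0 = M_3 = 0.
Forward elimination and back-substitution give M_0 = 0, M_1 = 24/5, M_2 = 24/5, M_3 = 0.
On [2, 3], with S_0(x) = a_0 + b_0·(x - 2) + c_0·(x - 2)² + d_0·(x - 2)³: c_0 = M_0/2 = 0, d_0 = (M_1 - M_0)/(6h_0) = 4/5, b_0 = Δ_0 - h_0(2M_0 + M_1)/6 = -39/5.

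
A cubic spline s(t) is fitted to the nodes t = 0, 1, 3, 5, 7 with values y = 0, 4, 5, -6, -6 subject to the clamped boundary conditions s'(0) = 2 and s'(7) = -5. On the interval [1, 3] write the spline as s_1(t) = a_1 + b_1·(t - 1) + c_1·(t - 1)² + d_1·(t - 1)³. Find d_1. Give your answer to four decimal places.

Put m_i = s'' at the i-th knot. Here h = (1, 2, 2, 2) and Δ = (4, 1/2, -11/2, 0), so the interior equations h_(i-1)·m_(i-1) + 2(h_(i-1)+h_i)·m_i + h_i·m_(i+1) = 6(Δ_i − Δ_(i-1)) read
  1·m_0 + 6·m_1 + 2·m_2 = 6(Δ_1 - Δ_0) = -21
  2·m_1 + 8·m_2 + 2·m_3 = 6(Δ_2 - Δ_1) = -36
  2·m_2 + 8·m_3 + 2·m_4 = 6(Δ_3 - Δ_2) = 33
Clamped end conditions give two more equations: 2h_0·m_0 + h_0·m_1 = 6(Δ_0 - s'(0)) = 12 and h_3·m_3 + 2h_3·m_4 = 6(s'(7) - Δ_3) = -30.
Solving the tridiagonal system: m_0 = 317/43, m_1 = -118/43, m_2 = -256/43, m_3 = 368/43, m_4 = -1013/86.
On [1, 3], with s_1(t) = a_1 + b_1·(t - 1) + c_1·(t - 1)² + d_1·(t - 1)³: c_1 = m_1/2 = -59/43, d_1 = (m_2 - m_1)/(6h_1) = -23/86, b_1 = Δ_1 - h_1(2m_1 + m_2)/6 = 371/86.

-0.2674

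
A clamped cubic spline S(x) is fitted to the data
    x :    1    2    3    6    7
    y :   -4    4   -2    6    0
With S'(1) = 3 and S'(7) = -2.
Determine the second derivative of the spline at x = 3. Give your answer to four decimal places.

With σ_i denoting the second derivative at x_i, h_i = 1, 1, 3, 1, and Δ_i = (y_(i+1) − y_i)/h_i = 8, -6, 8/3, -6:
  1·σ_0 + 4·σ_1 + 1·σ_2 = 6(Δ_1 - Δ_0) = -84
  1·σ_1 + 8·σ_2 + 3·σ_3 = 6(Δ_2 - Δ_1) = 52
  3·σ_2 + 8·σ_3 + 1·σ_4 = 6(Δ_3 - Δ_2) = -52
Clamped end conditions give two more equations: 2h_0·σ_0 + h_0·σ_1 = 6(Δ_0 - S'(1)) = 30 and h_3·σ_3 + 2h_3·σ_4 = 6(S'(7) - Δ_3) = 24.
Forward elimination and back-substitution give σ_0 = 3587/114, σ_1 = -1877/57, σ_2 = 1853/114, σ_3 = -857/57, σ_4 = 2225/114.

16.2544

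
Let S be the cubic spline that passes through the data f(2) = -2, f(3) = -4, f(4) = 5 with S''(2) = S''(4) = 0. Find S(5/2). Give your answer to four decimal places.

Put M_i = S'' at the i-th knot. Here h = (1, 1) and Δ = (-2, 9), so the interior equations h_(i-1)·M_(i-1) + 2(h_(i-1)+h_i)·M_i + h_i·M_(i+1) = 6(Δ_i − Δ_(i-1)) read
  1·M_0 + 4·M_1 + 1·M_2 = 6(Δ_1 - Δ_0) = 66
Natural end conditions: M_0 = M_2 = 0.
Hence M_0 = 0, M_1 = 33/2, M_2 = 0.
On [2, 3], S(t) = -2 - 19/4·(t - 2) + 0·(t - 2)² + 11/4·(t - 2)³.
With (t - 2) = 1/2: S(5/2) = -129/32.

-4.0313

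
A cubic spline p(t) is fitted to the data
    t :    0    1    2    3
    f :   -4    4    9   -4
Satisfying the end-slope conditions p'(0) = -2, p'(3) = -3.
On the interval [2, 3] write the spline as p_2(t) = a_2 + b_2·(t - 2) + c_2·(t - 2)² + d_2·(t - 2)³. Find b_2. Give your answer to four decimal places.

Let M_i = p''(x_i). Step sizes h_i = 1, 1, 1; slopes of the chords Δ_i = (y_(i+1) - y_i)/h_i = 8, 5, -13.
  1·M_0 + 4·M_1 + 1·M_2 = 6(Δ_1 - Δ_0) = -18
  1·M_1 + 4·M_2 + 1·M_3 = 6(Δ_2 - Δ_1) = -108
Clamped end conditions give two more equations: 2h_0·M_0 + h_0·M_1 = 6(Δ_0 - p'(0)) = 60 and h_2·M_2 + 2h_2·M_3 = 6(p'(3) - Δ_2) = 60.
Hence M_0 = 94/3, M_1 = -8/3, M_2 = -116/3, M_3 = 148/3.
On [2, 3], with p_2(t) = a_2 + b_2·(t - 2) + c_2·(t - 2)² + d_2·(t - 2)³: c_2 = M_2/2 = -58/3, d_2 = (M_3 - M_2)/(6h_2) = 44/3, b_2 = Δ_2 - h_2(2M_2 + M_3)/6 = -25/3.

-8.3333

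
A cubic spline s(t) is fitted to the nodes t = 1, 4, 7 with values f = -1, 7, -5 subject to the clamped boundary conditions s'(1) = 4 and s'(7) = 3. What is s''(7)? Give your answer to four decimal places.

10.1667

With M_i denoting the second derivative at x_i, h_i = 3, 3, and Δ_i = (y_(i+1) − y_i)/h_i = 8/3, -4:
  3·M_0 + 12·M_1 + 3·M_2 = 6(Δ_1 - Δ_0) = -40
Clamped end conditions give two more equations: 2h_0·M_0 + h_0·M_1 = 6(Δ_0 - s'(1)) = -8 and h_1·M_1 + 2h_1·M_2 = 6(s'(7) - Δ_1) = 42.
Solving: M_0 = 11/6, M_1 = -19/3, M_2 = 61/6.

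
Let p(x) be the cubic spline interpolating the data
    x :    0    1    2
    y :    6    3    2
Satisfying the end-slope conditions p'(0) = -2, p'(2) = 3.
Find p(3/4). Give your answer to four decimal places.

3.8320

With m_i denoting the second derivative at x_i, h_i = 1, 1, and Δ_i = (y_(i+1) − y_i)/h_i = -3, -1:
  1·m_0 + 4·m_1 + 1·m_2 = 6(Δ_1 - Δ_0) = 12
Clamped end conditions give two more equations: 2h_0·m_0 + h_0·m_1 = 6(Δ_0 - p'(0)) = -6 and h_1·m_1 + 2h_1·m_2 = 6(p'(2) - Δ_1) = 24.
Solving the tridiagonal system: m_0 = -7/2, m_1 = 1, m_2 = 23/2.
On [0, 1], p(x) = 6 - 2·x - 7/4·x² + 3/4·x³.
With x = 3/4: p(3/4) = 981/256.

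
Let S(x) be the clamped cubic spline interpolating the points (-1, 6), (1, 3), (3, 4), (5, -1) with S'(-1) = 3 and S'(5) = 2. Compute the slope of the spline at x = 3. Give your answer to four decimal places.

Let σ_i = S''(x_i). Step sizes h_i = 2, 2, 2; slopes of the chords Δ_i = (y_(i+1) - y_i)/h_i = -3/2, 1/2, -5/2.
  2·σ_0 + 8·σ_1 + 2·σ_2 = 6(Δ_1 - Δ_0) = 12
  2·σ_1 + 8·σ_2 + 2·σ_3 = 6(Δ_2 - Δ_1) = -18
Clamped end conditions give two more equations: 2h_0·σ_0 + h_0·σ_1 = 6(Δ_0 - S'(-1)) = -27 and h_2·σ_2 + 2h_2·σ_3 = 6(S'(5) - Δ_2) = 27.
Solving the tridiagonal system: σ_0 = -283/30, σ_1 = 161/30, σ_2 = -181/30, σ_3 = 293/30.
On [3, 5], S'(x) = b_2 + 2c_2·(x - 3) + 3d_2·(x - 3)² with b_2 = Δ_2 - h_2(2σ_2 + σ_3)/6 = -26/15, c_2 = σ_2/2 = -181/60, d_2 = (σ_3 - σ_2)/(6h_2) = 79/60. So S'(3) = -26/15.

-1.7333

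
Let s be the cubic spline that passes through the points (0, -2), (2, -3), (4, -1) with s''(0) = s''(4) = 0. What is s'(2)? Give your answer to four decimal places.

Put m_i = s'' at the i-th knot. Here h = (2, 2) and Δ = (-1/2, 1), so the interior equations h_(i-1)·m_(i-1) + 2(h_(i-1)+h_i)·m_i + h_i·m_(i+1) = 6(Δ_i − Δ_(i-1)) read
  2·m_0 + 8·m_1 + 2·m_2 = 6(Δ_1 - Δ_0) = 9
Natural end conditions: m_0 = m_2 = 0.
Forward elimination and back-substitution give m_0 = 0, m_1 = 9/8, m_2 = 0.
On [2, 4], s'(x) = b_1 + 2c_1·(x - 2) + 3d_1·(x - 2)² with b_1 = Δ_1 - h_1(2m_1 + m_2)/6 = 1/4, c_1 = m_1/2 = 9/16, d_1 = (m_2 - m_1)/(6h_1) = -3/32. So s'(2) = 1/4.

0.2500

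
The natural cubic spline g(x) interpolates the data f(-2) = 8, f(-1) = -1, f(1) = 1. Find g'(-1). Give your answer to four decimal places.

-5.6667

With m_i denoting the second derivative at x_i, h_i = 1, 2, and Δ_i = (y_(i+1) − y_i)/h_i = -9, 1:
  1·m_0 + 6·m_1 + 2·m_2 = 6(Δ_1 - Δ_0) = 60
Natural end conditions: m_0 = m_2 = 0.
Solving: m_0 = 0, m_1 = 10, m_2 = 0.
On [-1, 1], g'(x) = b_1 + 2c_1·(x + 1) + 3d_1·(x + 1)² with b_1 = Δ_1 - h_1(2m_1 + m_2)/6 = -17/3, c_1 = m_1/2 = 5, d_1 = (m_2 - m_1)/(6h_1) = -5/6. So g'(-1) = -17/3.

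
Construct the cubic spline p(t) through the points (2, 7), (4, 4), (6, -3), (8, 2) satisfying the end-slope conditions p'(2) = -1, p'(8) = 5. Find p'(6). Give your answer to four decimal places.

-1.2000

Write M_i for p''(x_i). With h_i = 2, 2, 2 and divided differences Δ_i = -3/2, -7/2, 5/2, the continuity of p' gives the tridiagonal system
  2·M_0 + 8·M_1 + 2·M_2 = 6(Δ_1 - Δ_0) = -12
  2·M_1 + 8·M_2 + 2·M_3 = 6(Δ_2 - Δ_1) = 36
Clamped end conditions give two more equations: 2h_0·M_0 + h_0·M_1 = 6(Δ_0 - p'(2)) = -3 and h_2·M_2 + 2h_2·M_3 = 6(p'(8) - Δ_2) = 15.
Hence M_0 = 7/10, M_1 = -29/10, M_2 = 49/10, M_3 = 13/10.
On [6, 8], p'(t) = b_2 + 2c_2·(t - 6) + 3d_2·(t - 6)² with b_2 = Δ_2 - h_2(2M_2 + M_3)/6 = -6/5, c_2 = M_2/2 = 49/20, d_2 = (M_3 - M_2)/(6h_2) = -3/10. So p'(6) = -6/5.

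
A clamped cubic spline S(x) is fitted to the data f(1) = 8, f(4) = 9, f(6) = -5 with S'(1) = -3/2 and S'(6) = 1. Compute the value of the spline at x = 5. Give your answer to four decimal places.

Put M_i = S'' at the i-th knot. Here h = (3, 2) and Δ = (1/3, -7), so the interior equations h_(i-1)·M_(i-1) + 2(h_(i-1)+h_i)·M_i + h_i·M_(i+1) = 6(Δ_i − Δ_(i-1)) read
  3·M_0 + 10·M_1 + 2·M_2 = 6(Δ_1 - Δ_0) = -44
Clamped end conditions give two more equations: 2h_0·M_0 + h_0·M_1 = 6(Δ_0 - S'(1)) = 11 and h_1·M_1 + 2h_1·M_2 = 6(S'(6) - Δ_1) = 48.
Hence M_0 = 101/15, M_1 = -49/5, M_2 = 169/10.
On [4, 6], S(x) = 9 - 61/10·(x - 4) - 49/10·(x - 4)² + 89/40·(x - 4)³.
With (x - 4) = 1: S(5) = 9/40.

0.2250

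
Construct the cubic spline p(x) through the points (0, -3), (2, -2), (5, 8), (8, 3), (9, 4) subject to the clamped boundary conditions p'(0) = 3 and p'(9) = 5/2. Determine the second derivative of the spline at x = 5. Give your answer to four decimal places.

With M_i denoting the second derivative at x_i, h_i = 2, 3, 3, 1, and Δ_i = (y_(i+1) − y_i)/h_i = 1/2, 10/3, -5/3, 1:
  2·M_0 + 10·M_1 + 3·M_2 = 6(Δ_1 - Δ_0) = 17
  3·M_1 + 12·M_2 + 3·M_3 = 6(Δ_2 - Δ_1) = -30
  3·M_2 + 8·M_3 + 1·M_4 = 6(Δ_3 - Δ_2) = 16
Clamped end conditions give two more equations: 2h_0·M_0 + h_0·M_1 = 6(Δ_0 - p'(0)) = -15 and h_3·M_3 + 2h_3·M_4 = 6(p'(9) - Δ_3) = 9.
Hence M_0 = -3433/588, M_1 = 614/147, M_2 = -1283/294, M_3 = 482/147, M_4 = 841/294.

-4.3639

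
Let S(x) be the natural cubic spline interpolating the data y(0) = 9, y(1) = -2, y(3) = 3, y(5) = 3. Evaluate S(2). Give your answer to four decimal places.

-1.9205

Let M_i = S''(x_i). Step sizes h_i = 1, 2, 2; slopes of the chords Δ_i = (y_(i+1) - y_i)/h_i = -11, 5/2, 0.
  1·M_0 + 6·M_1 + 2·M_2 = 6(Δ_1 - Δ_0) = 81
  2·M_1 + 8·M_2 + 2·M_3 = 6(Δ_2 - Δ_1) = -15
Natural end conditions: M_0 = M_3 = 0.
Hence M_0 = 0, M_1 = 339/22, M_2 = -63/11, M_3 = 0.
On [1, 3], S(x) = -2 - 129/22·(x - 1) + 339/44·(x - 1)² - 155/88·(x - 1)³.
With (x - 1) = 1: S(2) = -169/88.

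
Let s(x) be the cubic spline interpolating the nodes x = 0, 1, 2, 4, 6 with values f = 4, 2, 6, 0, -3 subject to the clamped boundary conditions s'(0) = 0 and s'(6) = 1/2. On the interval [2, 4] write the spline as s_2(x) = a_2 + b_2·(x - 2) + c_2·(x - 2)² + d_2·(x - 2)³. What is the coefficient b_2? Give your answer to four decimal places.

2.9524

Write M_i for s''(x_i). With h_i = 1, 1, 2, 2 and divided differences Δ_i = -2, 4, -3, -3/2, the continuity of s' gives the tridiagonal system
  1·M_0 + 4·M_1 + 1·M_2 = 6(Δ_1 - Δ_0) = 36
  1·M_1 + 6·M_2 + 2·M_3 = 6(Δ_2 - Δ_1) = -42
  2·M_2 + 8·M_3 + 2·M_4 = 6(Δ_3 - Δ_2) = 9
Clamped end conditions give two more equations: 2h_0·M_0 + h_0·M_1 = 6(Δ_0 - s'(0)) = -12 and h_3·M_3 + 2h_3·M_4 = 6(s'(6) - Δ_3) = 12.
Forward elimination and back-substitution give M_0 = -284/21, M_1 = 316/21, M_2 = -32/3, M_3 = 73/21, M_4 = 53/42.
On [2, 4], with s_2(x) = a_2 + b_2·(x - 2) + c_2·(x - 2)² + d_2·(x - 2)³: c_2 = M_2/2 = -16/3, d_2 = (M_3 - M_2)/(6h_2) = 33/28, b_2 = Δ_2 - h_2(2M_2 + M_3)/6 = 62/21.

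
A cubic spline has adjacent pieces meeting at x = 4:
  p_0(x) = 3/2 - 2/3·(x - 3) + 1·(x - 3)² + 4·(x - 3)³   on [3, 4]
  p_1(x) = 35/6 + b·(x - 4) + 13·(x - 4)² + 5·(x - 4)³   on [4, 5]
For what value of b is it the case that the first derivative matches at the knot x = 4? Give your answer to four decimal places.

p_0'(x) = -2/3 + 2·(x - 3) + 12·(x - 3)², so p_0'(4) = 40/3. On the right, p_1'(4) = b, so b = 40/3.

13.3333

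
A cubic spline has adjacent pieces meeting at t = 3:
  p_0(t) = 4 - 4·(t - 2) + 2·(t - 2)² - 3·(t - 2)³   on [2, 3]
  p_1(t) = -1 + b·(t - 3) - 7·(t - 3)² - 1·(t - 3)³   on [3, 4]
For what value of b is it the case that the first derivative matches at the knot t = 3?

p_0'(t) = -4 + 4·(t - 2) - 9·(t - 2)², so p_0'(3) = -9. On the right, p_1'(3) = b, so b = -9.

-9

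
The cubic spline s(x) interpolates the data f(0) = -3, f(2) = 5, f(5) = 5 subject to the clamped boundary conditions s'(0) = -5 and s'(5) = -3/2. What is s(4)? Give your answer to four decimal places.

6.8667

With m_i denoting the second derivative at x_i, h_i = 2, 3, and Δ_i = (y_(i+1) − y_i)/h_i = 4, 0:
  2·m_0 + 10·m_1 + 3·m_2 = 6(Δ_1 - Δ_0) = -24
Clamped end conditions give two more equations: 2h_0·m_0 + h_0·m_1 = 6(Δ_0 - s'(0)) = 54 and h_1·m_1 + 2h_1·m_2 = 6(s'(5) - Δ_1) = -9.
Solving: m_0 = 83/5, m_1 = -31/5, m_2 = 8/5.
On [2, 5], s(x) = 5 + 27/5·(x - 2) - 31/10·(x - 2)² + 13/30·(x - 2)³.
With (x - 2) = 2: s(4) = 103/15.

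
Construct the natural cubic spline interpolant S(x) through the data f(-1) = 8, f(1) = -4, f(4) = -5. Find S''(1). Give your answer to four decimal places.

Write m_i for S''(x_i). With h_i = 2, 3 and divided differences Δ_i = -6, -1/3, the continuity of S' gives the tridiagonal system
  2·m_0 + 10·m_1 + 3·m_2 = 6(Δ_1 - Δ_0) = 34
Natural end conditions: m_0 = m_2 = 0.
Solving the tridiagonal system: m_0 = 0, m_1 = 17/5, m_2 = 0.

3.4000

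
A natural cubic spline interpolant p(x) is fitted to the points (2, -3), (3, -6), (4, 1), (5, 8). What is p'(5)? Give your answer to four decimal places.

6.3333

Let M_i = p''(x_i). Step sizes h_i = 1, 1, 1; slopes of the chords Δ_i = (y_(i+1) - y_i)/h_i = -3, 7, 7.
  1·M_0 + 4·M_1 + 1·M_2 = 6(Δ_1 - Δ_0) = 60
  1·M_1 + 4·M_2 + 1·M_3 = 6(Δ_2 - Δ_1) = 0
Natural end conditions: M_0 = M_3 = 0.
Hence M_0 = 0, M_1 = 16, M_2 = -4, M_3 = 0.
On [4, 5], p'(x) = b_2 + 2c_2·(x - 4) + 3d_2·(x - 4)² with b_2 = Δ_2 - h_2(2M_2 + M_3)/6 = 25/3, c_2 = M_2/2 = -2, d_2 = (M_3 - M_2)/(6h_2) = 2/3. So p'(5) = 19/3.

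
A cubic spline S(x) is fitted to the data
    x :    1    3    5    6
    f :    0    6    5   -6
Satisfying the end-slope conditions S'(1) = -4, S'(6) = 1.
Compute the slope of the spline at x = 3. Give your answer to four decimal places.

Write m_i for S''(x_i). With h_i = 2, 2, 1 and divided differences Δ_i = 3, -1/2, -11, the continuity of S' gives the tridiagonal system
  2·m_0 + 8·m_1 + 2·m_2 = 6(Δ_1 - Δ_0) = -21
  2·m_1 + 6·m_2 + 1·m_3 = 6(Δ_2 - Δ_1) = -63
Clamped end conditions give two more equations: 2h_0·m_0 + h_0·m_1 = 6(Δ_0 - S'(1)) = 42 and h_2·m_2 + 2h_2·m_3 = 6(S'(6) - Δ_2) = 72.
Forward elimination and back-substitution give m_0 = 505/46, m_1 = -22/23, m_2 = -406/23, m_3 = 1031/23.
On [3, 5], S'(x) = b_1 + 2c_1·(x - 3) + 3d_1·(x - 3)² with b_1 = Δ_1 - h_1(2m_1 + m_2)/6 = 277/46, c_1 = m_1/2 = -11/23, d_1 = (m_2 - m_1)/(6h_1) = -32/23. So S'(3) = 277/46.

6.0217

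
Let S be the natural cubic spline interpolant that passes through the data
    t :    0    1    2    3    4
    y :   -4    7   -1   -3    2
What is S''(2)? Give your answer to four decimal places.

Let M_i = S''(x_i). Step sizes h_i = 1, 1, 1, 1; slopes of the chords Δ_i = (y_(i+1) - y_i)/h_i = 11, -8, -2, 5.
  1·M_0 + 4·M_1 + 1·M_2 = 6(Δ_1 - Δ_0) = -114
  1·M_1 + 4·M_2 + 1·M_3 = 6(Δ_2 - Δ_1) = 36
  1·M_2 + 4·M_3 + 1·M_4 = 6(Δ_3 - Δ_2) = 42
Natural end conditions: M_0 = M_4 = 0.
Solving: M_0 = 0, M_1 = -453/14, M_2 = 108/7, M_3 = 93/14, M_4 = 0.

15.4286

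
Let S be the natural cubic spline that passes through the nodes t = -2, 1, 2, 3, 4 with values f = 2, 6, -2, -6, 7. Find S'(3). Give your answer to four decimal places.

With σ_i denoting the second derivative at x_i, h_i = 3, 1, 1, 1, and Δ_i = (y_(i+1) − y_i)/h_i = 4/3, -8, -4, 13:
  3·σ_0 + 8·σ_1 + 1·σ_2 = 6(Δ_1 - Δ_0) = -56
  1·σ_1 + 4·σ_2 + 1·σ_3 = 6(Δ_2 - Δ_1) = 24
  1·σ_2 + 4·σ_3 + 1·σ_4 = 6(Δ_3 - Δ_2) = 102
Natural end conditions: σ_0 = σ_4 = 0.
Forward elimination and back-substitution give σ_0 = 0, σ_1 = -417/58, σ_2 = 44/29, σ_3 = 1457/58, σ_4 = 0.
On [3, 4], S'(t) = b_3 + 2c_3·(t - 3) + 3d_3·(t - 3)² with b_3 = Δ_3 - h_3(2σ_3 + σ_4)/6 = 805/174, c_3 = σ_3/2 = 1457/116, d_3 = (σ_4 - σ_3)/(6h_3) = -1457/348. So S'(3) = 805/174.

4.6264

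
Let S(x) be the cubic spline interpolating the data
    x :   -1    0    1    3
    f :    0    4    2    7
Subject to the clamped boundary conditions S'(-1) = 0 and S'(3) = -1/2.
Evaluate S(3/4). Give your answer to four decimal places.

2.5767

Let M_i = S''(x_i). Step sizes h_i = 1, 1, 2; slopes of the chords Δ_i = (y_(i+1) - y_i)/h_i = 4, -2, 5/2.
  1·M_0 + 4·M_1 + 1·M_2 = 6(Δ_1 - Δ_0) = -36
  1·M_1 + 6·M_2 + 2·M_3 = 6(Δ_2 - Δ_1) = 27
Clamped end conditions give two more equations: 2h_0·M_0 + h_0·M_1 = 6(Δ_0 - S'(-1)) = 24 and h_2·M_2 + 2h_2·M_3 = 6(S'(3) - Δ_2) = -18.
Hence M_0 = 224/11, M_1 = -184/11, M_2 = 116/11, M_3 = -215/22.
On [0, 1], S(x) = 4 + 20/11·x - 92/11·x² + 50/11·x³.
With x = 3/4: S(3/4) = 907/352.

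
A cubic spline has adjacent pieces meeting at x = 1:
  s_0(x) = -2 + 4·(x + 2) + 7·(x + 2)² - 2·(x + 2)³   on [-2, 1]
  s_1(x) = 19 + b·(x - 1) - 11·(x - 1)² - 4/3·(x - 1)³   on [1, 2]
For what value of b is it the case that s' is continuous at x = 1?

s_0'(x) = 4 + 14·(x + 2) - 6·(x + 2)², so s_0'(1) = -8. On the right, s_1'(1) = b, so b = -8.

-8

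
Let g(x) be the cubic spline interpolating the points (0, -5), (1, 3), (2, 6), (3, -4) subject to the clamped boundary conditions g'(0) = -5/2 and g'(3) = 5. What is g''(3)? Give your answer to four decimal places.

61.4000

Write M_i for g''(x_i). With h_i = 1, 1, 1 and divided differences Δ_i = 8, 3, -10, the continuity of g' gives the tridiagonal system
  1·M_0 + 4·M_1 + 1·M_2 = 6(Δ_1 - Δ_0) = -30
  1·M_1 + 4·M_2 + 1·M_3 = 6(Δ_2 - Δ_1) = -78
Clamped end conditions give two more equations: 2h_0·M_0 + h_0·M_1 = 6(Δ_0 - g'(0)) = 63 and h_2·M_2 + 2h_2·M_3 = 6(g'(3) - Δ_2) = 90.
Hence M_0 = 178/5, M_1 = -41/5, M_2 = -164/5, M_3 = 307/5.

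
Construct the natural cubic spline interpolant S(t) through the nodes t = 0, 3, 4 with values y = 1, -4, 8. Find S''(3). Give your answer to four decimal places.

Write M_i for S''(x_i). With h_i = 3, 1 and divided differences Δ_i = -5/3, 12, the continuity of S' gives the tridiagonal system
  3·M_0 + 8·M_1 + 1·M_2 = 6(Δ_1 - Δ_0) = 82
Natural end conditions: M_0 = M_2 = 0.
Solving the tridiagonal system: M_0 = 0, M_1 = 41/4, M_2 = 0.

10.2500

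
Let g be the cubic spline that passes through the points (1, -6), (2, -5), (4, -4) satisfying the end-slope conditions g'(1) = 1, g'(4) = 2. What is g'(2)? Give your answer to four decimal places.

With σ_i denoting the second derivative at x_i, h_i = 1, 2, and Δ_i = (y_(i+1) − y_i)/h_i = 1, 1/2:
  1·σ_0 + 6·σ_1 + 2·σ_2 = 6(Δ_1 - Δ_0) = -3
Clamped end conditions give two more equations: 2h_0·σ_0 + h_0·σ_1 = 6(Δ_0 - g'(1)) = 0 and h_1·σ_1 + 2h_1·σ_2 = 6(g'(4) - Δ_1) = 9.
Solving: σ_0 = 5/6, σ_1 = -5/3, σ_2 = 37/12.
On [2, 4], g'(x) = b_1 + 2c_1·(x - 2) + 3d_1·(x - 2)² with b_1 = Δ_1 - h_1(2σ_1 + σ_2)/6 = 7/12, c_1 = σ_1/2 = -5/6, d_1 = (σ_2 - σ_1)/(6h_1) = 19/48. So g'(2) = 7/12.

0.5833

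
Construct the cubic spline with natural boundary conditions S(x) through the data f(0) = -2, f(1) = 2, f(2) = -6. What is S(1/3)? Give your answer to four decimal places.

Put m_i = S'' at the i-th knot. Here h = (1, 1) and Δ = (4, -8), so the interior equations h_(i-1)·m_(i-1) + 2(h_(i-1)+h_i)·m_i + h_i·m_(i+1) = 6(Δ_i − Δ_(i-1)) read
  1·m_0 + 4·m_1 + 1·m_2 = 6(Δ_1 - Δ_0) = -72
Natural end conditions: m_0 = m_2 = 0.
Hence m_0 = 0, m_1 = -18, m_2 = 0.
On [0, 1], S(x) = -2 + 7·x + 0·x² - 3·x³.
With x = 1/3: S(1/3) = 2/9.

0.2222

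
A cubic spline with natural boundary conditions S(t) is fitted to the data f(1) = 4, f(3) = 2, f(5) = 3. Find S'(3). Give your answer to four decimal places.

With M_i denoting the second derivative at x_i, h_i = 2, 2, and Δ_i = (y_(i+1) − y_i)/h_i = -1, 1/2:
  2·M_0 + 8·M_1 + 2·M_2 = 6(Δ_1 - Δ_0) = 9
Natural end conditions: M_0 = M_2 = 0.
Solving the tridiagonal system: M_0 = 0, M_1 = 9/8, M_2 = 0.
On [3, 5], S'(t) = b_1 + 2c_1·(t - 3) + 3d_1·(t - 3)² with b_1 = Δ_1 - h_1(2M_1 + M_2)/6 = -1/4, c_1 = M_1/2 = 9/16, d_1 = (M_2 - M_1)/(6h_1) = -3/32. So S'(3) = -1/4.

-0.2500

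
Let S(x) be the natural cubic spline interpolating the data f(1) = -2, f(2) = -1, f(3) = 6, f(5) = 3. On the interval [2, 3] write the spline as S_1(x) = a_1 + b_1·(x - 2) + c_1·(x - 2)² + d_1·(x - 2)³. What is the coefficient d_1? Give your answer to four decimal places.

-3.6739

Write M_i for S''(x_i). With h_i = 1, 1, 2 and divided differences Δ_i = 1, 7, -3/2, the continuity of S' gives the tridiagonal system
  1·M_0 + 4·M_1 + 1·M_2 = 6(Δ_1 - Δ_0) = 36
  1·M_1 + 6·M_2 + 2·M_3 = 6(Δ_2 - Δ_1) = -51
Natural end conditions: M_0 = M_3 = 0.
Hence M_0 = 0, M_1 = 267/23, M_2 = -240/23, M_3 = 0.
On [2, 3], with S_1(x) = a_1 + b_1·(x - 2) + c_1·(x - 2)² + d_1·(x - 2)³: c_1 = M_1/2 = 267/46, d_1 = (M_2 - M_1)/(6h_1) = -169/46, b_1 = Δ_1 - h_1(2M_1 + M_2)/6 = 112/23.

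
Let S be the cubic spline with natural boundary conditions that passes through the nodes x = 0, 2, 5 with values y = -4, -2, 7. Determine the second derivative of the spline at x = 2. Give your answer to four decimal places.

1.2000

Write M_i for S''(x_i). With h_i = 2, 3 and divided differences Δ_i = 1, 3, the continuity of S' gives the tridiagonal system
  2·M_0 + 10·M_1 + 3·M_2 = 6(Δ_1 - Δ_0) = 12
Natural end conditions: M_0 = M_2 = 0.
Solving the tridiagonal system: M_0 = 0, M_1 = 6/5, M_2 = 0.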